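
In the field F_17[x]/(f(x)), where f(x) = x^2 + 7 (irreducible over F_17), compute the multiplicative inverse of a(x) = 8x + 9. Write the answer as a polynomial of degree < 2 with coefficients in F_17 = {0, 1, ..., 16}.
a(x)^(-1) ≡ 13x + 13 (mod f(x))

Since f is irreducible over F_17, F_17[x]/(f) is a field and a(x) ≠ 0 has an inverse. Apply the extended Euclidean algorithm to f(x) and a(x) in F_17[x]: f(x) = (15x + 15)·a(x) + (8). The last nonzero remainder is the constant 8 = gcd(f, a) in F_17. Back-substituting through the division chain expresses 8 = s(x)·a(x) + t(x)·f(x) with s(x) ≡ 2x + 2 (mod f), so (2x + 2)·a(x) ≡ 8 (mod f). Multiplying by 8^(-1) ≡ 15 in F_17 gives a(x)^(-1) ≡ 15·(2x + 2) ≡ 13x + 13 (mod f). Check: (8x + 9)·(13x + 13) = 2x^2 + 15 ≡ 1 (mod x^2 + 7).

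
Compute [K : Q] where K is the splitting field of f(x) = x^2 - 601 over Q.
[K : Q] = 2

f(x) = x^2 - 601 factors as (x - √601)(x + √601). The splitting field is K = Q(√601). Since 601 is squarefree and > 1, it is not a perfect square, so x^2 - 601 is irreducible over Q and [Q(√601) : Q] = 2. Hence [K : Q] = 2.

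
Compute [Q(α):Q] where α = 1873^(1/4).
[Q(α):Q] = 4

α is a root of x^4 - 1873. By Eisenstein's criterion at the prime p = 1873 (which divides the constant term 1873 but p^2 = 3508129 does not, since 1873 is squarefree), x^4 - 1873 is irreducible over Q. Hence [Q(α):Q] = 4.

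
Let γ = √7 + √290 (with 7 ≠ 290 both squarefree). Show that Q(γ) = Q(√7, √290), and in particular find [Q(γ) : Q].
[Q(γ) : Q] = 4 (equivalently, Q(γ) = Q(√7, √290))

Obviously Q(γ) ⊆ Q(√7, √290), and [Q(√7, √290):Q] = 4 (since 7, 290 are distinct squarefree integers > 1 with 2030 not a perfect square). To show equality we compute the minimal polynomial of γ. From γ = √7 + √290: γ^2 = 7 + 2√(2030) + 290 = 297 + 2√(2030), so γ^2 - 297 = 2√(2030); squaring, (γ^2 - 297)^2 = 4·2030, i.e. γ^4 - 594γ^2 + 88209 - 8120 = 0, i.e. γ^4 - 594γ^2 + 80089 = 0. So γ is a root of x^4 - 594x^2 + 80089. This polynomial is irreducible over Q: it has no rational root (each ±√7 ± √290 is irrational), and any factorization into two quadratics over Q would force √(2030) ∈ Q (pairing opposite roots) or √7, √290 ∈ Q (other pairings), all impossible. Hence [Q(γ):Q] = 4 = [Q(√7, √290):Q], so Q(γ) = Q(√7, √290).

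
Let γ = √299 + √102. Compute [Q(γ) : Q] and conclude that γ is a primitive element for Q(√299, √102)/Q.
[Q(γ) : Q] = 4 (equivalently, Q(γ) = Q(√299, √102))

Obviously Q(γ) ⊆ Q(√299, √102), and [Q(√299, √102):Q] = 4 (since 299, 102 are distinct squarefree integers > 1 with 30498 not a perfect square). To show equality we compute the minimal polynomial of γ. From γ = √299 + √102: γ^2 = 299 + 2√(30498) + 102 = 401 + 2√(30498), so γ^2 - 401 = 2√(30498); squaring, (γ^2 - 401)^2 = 4·30498, i.e. γ^4 - 802γ^2 + 160801 - 121992 = 0, i.e. γ^4 - 802γ^2 + 38809 = 0. So γ is a root of x^4 - 802x^2 + 38809. This polynomial is irreducible over Q: it has no rational root (each ±√299 ± √102 is irrational), and any factorization into two quadratics over Q would force √(30498) ∈ Q (pairing opposite roots) or √299, √102 ∈ Q (other pairings), all impossible. Hence [Q(γ):Q] = 4 = [Q(√299, √102):Q], so Q(γ) = Q(√299, √102).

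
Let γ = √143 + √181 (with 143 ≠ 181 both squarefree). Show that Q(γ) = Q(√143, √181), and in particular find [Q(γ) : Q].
[Q(γ) : Q] = 4 (equivalently, Q(γ) = Q(√143, √181))

Obviously Q(γ) ⊆ Q(√143, √181), and [Q(√143, √181):Q] = 4 (since 143, 181 are distinct squarefree integers > 1 with 25883 not a perfect square). To show equality we compute the minimal polynomial of γ. From γ = √143 + √181: γ^2 = 143 + 2√(25883) + 181 = 324 + 2√(25883), so γ^2 - 324 = 2√(25883); squaring, (γ^2 - 324)^2 = 4·25883, i.e. γ^4 - 648γ^2 + 104976 - 103532 = 0, i.e. γ^4 - 648γ^2 + 1444 = 0. So γ is a root of x^4 - 648x^2 + 1444. This polynomial is irreducible over Q: it has no rational root (each ±√143 ± √181 is irrational), and any factorization into two quadratics over Q would force √(25883) ∈ Q (pairing opposite roots) or √143, √181 ∈ Q (other pairings), all impossible. Hence [Q(γ):Q] = 4 = [Q(√143, √181):Q], so Q(γ) = Q(√143, √181).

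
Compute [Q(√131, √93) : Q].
[Q(√131, √93) : Q] = 4

[Q(√131):Q] = 2 (min poly x^2 - 131, irreducible since 131 is squarefree > 1). For the top step, suppose √93 ∈ Q(√131), say √93 = c + d√131 with c, d ∈ Q. Squaring: 93 = c^2 + 131d^2 + 2cd√131. Since √131 ∉ Q this forces 2cd = 0. If d = 0 then √93 = c ∈ Q, contradicting 93 squarefree > 1. If c = 0 then 93 = 131d^2, so 131·93 = (131d)^2 is a perfect square in Q — but 131·93 = 12183 is not a perfect square (since 131 and 93 are distinct squarefree integers). Contradiction. Hence √93 ∉ Q(√131), so x^2 - 93 stays irreducible over Q(√131) and [Q(√131, √93) : Q(√131)] = 2. By the tower law, [Q(√131, √93) : Q] = 2 · 2 = 4.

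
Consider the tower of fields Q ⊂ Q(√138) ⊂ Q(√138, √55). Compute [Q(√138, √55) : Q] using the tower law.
[Q(√138, √55) : Q] = 4

[Q(√138):Q] = 2 (min poly x^2 - 138, irreducible since 138 is squarefree > 1). For the top step, suppose √55 ∈ Q(√138), say √55 = c + d√138 with c, d ∈ Q. Squaring: 55 = c^2 + 138d^2 + 2cd√138. Since √138 ∉ Q this forces 2cd = 0. If d = 0 then √55 = c ∈ Q, contradicting 55 squarefree > 1. If c = 0 then 55 = 138d^2, so 138·55 = (138d)^2 is a perfect square in Q — but 138·55 = 7590 is not a perfect square (since 138 and 55 are distinct squarefree integers). Contradiction. Hence √55 ∉ Q(√138), so x^2 - 55 stays irreducible over Q(√138) and [Q(√138, √55) : Q(√138)] = 2. By the tower law, [Q(√138, √55) : Q] = 2 · 2 = 4.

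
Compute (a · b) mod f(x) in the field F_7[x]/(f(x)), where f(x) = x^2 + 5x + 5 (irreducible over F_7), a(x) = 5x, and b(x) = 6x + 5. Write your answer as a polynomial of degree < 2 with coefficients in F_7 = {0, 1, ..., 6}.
a · b ≡ x + 4 (mod f(x))

Multiply in F_7[x]: a(x)·b(x) = (5x)·(6x + 5) = 2x^2 + 4x. This has degree ≥ 2, so divide by f(x) over F_7: 2x^2 + 4x = (2)·(x^2 + 5x + 5) + (x + 4). Hence a·b ≡ x + 4 (mod f). (F_7[x]/(f) is a field with 7^2 = 49 elements since f is irreducible of degree 2.)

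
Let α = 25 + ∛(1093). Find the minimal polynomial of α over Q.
m_α(x) = x^3 - 75x^2 + 1875x - 16718

Set β = α - 25 = ∛(1093), so β^3 = 1093. Then (α - 25)^3 - 1093 = 0, i.e. α is a root of g(x) = (x - 25)^3 - 1093 = x^3 - 75x^2 + 1875x - 16718. Since g(x) = h(x - 25) where h(x) = x^3 - 1093, and h is irreducible over Q (because 1093 is not a perfect cube, so h has no rational root, and a monic cubic with no rational root is irreducible), g is also irreducible (irreducibility is preserved under the substitution x → x - 25). Hence m_α(x) = x^3 - 75x^2 + 1875x - 16718.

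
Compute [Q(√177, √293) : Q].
[Q(√177, √293) : Q] = 4

[Q(√177):Q] = 2 (min poly x^2 - 177, irreducible since 177 is squarefree > 1). For the top step, suppose √293 ∈ Q(√177), say √293 = c + d√177 with c, d ∈ Q. Squaring: 293 = c^2 + 177d^2 + 2cd√177. Since √177 ∉ Q this forces 2cd = 0. If d = 0 then √293 = c ∈ Q, contradicting 293 squarefree > 1. If c = 0 then 293 = 177d^2, so 177·293 = (177d)^2 is a perfect square in Q — but 177·293 = 51861 is not a perfect square (since 177 and 293 are distinct squarefree integers). Contradiction. Hence √293 ∉ Q(√177), so x^2 - 293 stays irreducible over Q(√177) and [Q(√177, √293) : Q(√177)] = 2. By the tower law, [Q(√177, √293) : Q] = 2 · 2 = 4.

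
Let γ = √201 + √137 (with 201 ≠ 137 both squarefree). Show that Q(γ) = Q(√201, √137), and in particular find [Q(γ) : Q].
[Q(γ) : Q] = 4 (equivalently, Q(γ) = Q(√201, √137))

Obviously Q(γ) ⊆ Q(√201, √137), and [Q(√201, √137):Q] = 4 (since 201, 137 are distinct squarefree integers > 1 with 27537 not a perfect square). To show equality we compute the minimal polynomial of γ. From γ = √201 + √137: γ^2 = 201 + 2√(27537) + 137 = 338 + 2√(27537), so γ^2 - 338 = 2√(27537); squaring, (γ^2 - 338)^2 = 4·27537, i.e. γ^4 - 676γ^2 + 114244 - 110148 = 0, i.e. γ^4 - 676γ^2 + 4096 = 0. So γ is a root of x^4 - 676x^2 + 4096. This polynomial is irreducible over Q: it has no rational root (each ±√201 ± √137 is irrational), and any factorization into two quadratics over Q would force √(27537) ∈ Q (pairing opposite roots) or √201, √137 ∈ Q (other pairings), all impossible. Hence [Q(γ):Q] = 4 = [Q(√201, √137):Q], so Q(γ) = Q(√201, √137).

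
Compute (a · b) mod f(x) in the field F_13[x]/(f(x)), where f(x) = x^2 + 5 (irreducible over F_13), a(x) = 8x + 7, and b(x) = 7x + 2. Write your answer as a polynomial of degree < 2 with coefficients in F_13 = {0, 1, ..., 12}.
a · b ≡ 7 (mod f(x))

Multiply in F_13[x]: a(x)·b(x) = (8x + 7)·(7x + 2) = 4x^2 + 1. This has degree ≥ 2, so divide by f(x) over F_13: 4x^2 + 1 = (4)·(x^2 + 5) + (7). Hence a·b ≡ 7 (mod f). (F_13[x]/(f) is a field with 13^2 = 169 elements since f is irreducible of degree 2.)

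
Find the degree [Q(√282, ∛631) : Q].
[Q(√282, ∛631) : Q] = 6

Let L = Q(√282, ∛631). Since Q(√282) ⊂ L and [Q(√282):Q] = 2, the tower law gives 2 | [L:Q]. Likewise Q(∛631) ⊂ L with [Q(∛631):Q] = 3 (because 631 is not a perfect cube), so 3 | [L:Q]. As gcd(2,3) = 1, [L:Q] is divisible by 6. Conversely L is generated over Q by √282 and ∛631, so [L:Q] ≤ 2·3 = 6. Therefore [Q(√282, ∛631) : Q] = 6.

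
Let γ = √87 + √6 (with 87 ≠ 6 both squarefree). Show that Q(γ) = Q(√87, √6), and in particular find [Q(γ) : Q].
[Q(γ) : Q] = 4 (equivalently, Q(γ) = Q(√87, √6))

Obviously Q(γ) ⊆ Q(√87, √6), and [Q(√87, √6):Q] = 4 (since 87, 6 are distinct squarefree integers > 1 with 522 not a perfect square). To show equality we compute the minimal polynomial of γ. From γ = √87 + √6: γ^2 = 87 + 2√(522) + 6 = 93 + 2√(522), so γ^2 - 93 = 2√(522); squaring, (γ^2 - 93)^2 = 4·522, i.e. γ^4 - 186γ^2 + 8649 - 2088 = 0, i.e. γ^4 - 186γ^2 + 6561 = 0. So γ is a root of x^4 - 186x^2 + 6561. This polynomial is irreducible over Q: it has no rational root (each ±√87 ± √6 is irrational), and any factorization into two quadratics over Q would force √(522) ∈ Q (pairing opposite roots) or √87, √6 ∈ Q (other pairings), all impossible. Hence [Q(γ):Q] = 4 = [Q(√87, √6):Q], so Q(γ) = Q(√87, √6).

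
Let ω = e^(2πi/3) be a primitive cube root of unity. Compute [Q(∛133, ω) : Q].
[Q(∛133, ω) : Q] = 6

[Q(∛133):Q] = 3 (min poly x^3 - 133, irreducible since 133 is not a perfect cube). [Q(ω):Q] = 2 (min poly x^2 + x + 1). Since Q(∛133) ⊂ R and ω ∉ R, we have ω ∉ Q(∛133), so x^2 + x + 1 remains irreducible over Q(∛133) and [Q(∛133, ω) : Q(∛133)] = 2. By the tower law, [Q(∛133, ω) : Q] = 3 · 2 = 6. (In fact Q(∛133, ω) is the splitting field of x^3 - 133 over Q.)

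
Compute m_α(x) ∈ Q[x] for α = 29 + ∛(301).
m_α(x) = x^3 - 87x^2 + 2523x - 24690

Set β = α - 29 = ∛(301), so β^3 = 301. Then (α - 29)^3 - 301 = 0, i.e. α is a root of g(x) = (x - 29)^3 - 301 = x^3 - 87x^2 + 2523x - 24690. Since g(x) = h(x - 29) where h(x) = x^3 - 301, and h is irreducible over Q (because 301 is not a perfect cube, so h has no rational root, and a monic cubic with no rational root is irreducible), g is also irreducible (irreducibility is preserved under the substitution x → x - 29). Hence m_α(x) = x^3 - 87x^2 + 2523x - 24690.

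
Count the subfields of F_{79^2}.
F_{79^2} has 2 subfields

The subfields of F_{p^n} are exactly the fields F_{p^d} for d | n (each is the fixed field of the unique index-d subgroup of Gal(F_{p^n}/F_p) ≅ Z/nZ). The divisors of n = 2 are {1, 2}, giving 2 subfields: F_{79^1}, F_{79^2}.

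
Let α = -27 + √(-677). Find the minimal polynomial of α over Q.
m_α(x) = x^2 + 54x + 1406

From α + 27 = √(-677), squaring gives (α + 27)^2 = -677, i.e. α^2 + 54α + 729 = -677, so α^2 + 54α + 1406 = 0. The discriminant of x^2 + 54x + 1406 is (54)^2 - 4·(1406) = 2916 - 5624 = -2708, and 4·(-677) is not a perfect square in Q since -677 is squarefree and ≠ 1. Hence x^2 + 54x + 1406 is irreducible over Q and is the minimal polynomial of α.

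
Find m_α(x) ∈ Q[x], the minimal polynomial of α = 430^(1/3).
m_α(x) = x^3 - 430

α satisfies α^3 = 430, so x^3 - 430 annihilates α. By the rational root test, a rational root p/q (in lowest terms) of x^3 - 430 would satisfy p^3 = 430 q^3, forcing q = 1 and p^3 = 430; but 430 is not a perfect cube, contradiction. A monic cubic over Q with no rational root is irreducible (any nontrivial factorization would include a linear factor). Hence x^3 - 430 is the minimal polynomial of α, and in particular [Q(α):Q] = 3.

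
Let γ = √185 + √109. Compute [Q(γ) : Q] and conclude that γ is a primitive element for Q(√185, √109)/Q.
[Q(γ) : Q] = 4 (equivalently, Q(γ) = Q(√185, √109))

Obviously Q(γ) ⊆ Q(√185, √109), and [Q(√185, √109):Q] = 4 (since 185, 109 are distinct squarefree integers > 1 with 20165 not a perfect square). To show equality we compute the minimal polynomial of γ. From γ = √185 + √109: γ^2 = 185 + 2√(20165) + 109 = 294 + 2√(20165), so γ^2 - 294 = 2√(20165); squaring, (γ^2 - 294)^2 = 4·20165, i.e. γ^4 - 588γ^2 + 86436 - 80660 = 0, i.e. γ^4 - 588γ^2 + 5776 = 0. So γ is a root of x^4 - 588x^2 + 5776. This polynomial is irreducible over Q: it has no rational root (each ±√185 ± √109 is irrational), and any factorization into two quadratics over Q would force √(20165) ∈ Q (pairing opposite roots) or √185, √109 ∈ Q (other pairings), all impossible. Hence [Q(γ):Q] = 4 = [Q(√185, √109):Q], so Q(γ) = Q(√185, √109).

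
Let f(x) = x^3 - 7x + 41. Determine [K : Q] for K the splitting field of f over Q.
[K : Q] = 6

By the rational root test, any rational root of the monic integer polynomial f(x) = x^3 - 7x + 41 must be an integer dividing the constant term 41, i.e. one of ±{1, 41}. Evaluating: f(1) = 35, f(-1) = 47, f(41) = 68675, f(-41) = -68593; none is 0, so f has no rational root and is therefore irreducible over Q (a cubic with no linear factor over a field is irreducible). For an irreducible cubic, the Galois group is A_3 or S_3 according as the discriminant disc(f) = -4a^3 - 27b^2 = -4·(-7)^3 - 27·(41)^2 = -44015 is or is not a square in Q. Here disc(f) = -44015 is not a perfect square in Q, so the Galois group of f over Q is not contained in A_3 and must be all of S_3. The splitting field has degree |S_3| = 6 over Q, so [K : Q] = 6.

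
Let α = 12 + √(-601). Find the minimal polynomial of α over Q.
m_α(x) = x^2 - 24x + 745

From α - 12 = √(-601), squaring gives (α - 12)^2 = -601, i.e. α^2 - 24α + 144 = -601, so α^2 - 24α + 745 = 0. The discriminant of x^2 - 24x + 745 is (-24)^2 - 4·(745) = 576 - 2980 = -2404, and 4·(-601) is not a perfect square in Q since -601 is squarefree and ≠ 1. Hence x^2 - 24x + 745 is irreducible over Q and is the minimal polynomial of α.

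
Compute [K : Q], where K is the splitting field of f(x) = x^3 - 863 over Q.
[K : Q] = 6

The roots of x^3 - 863 are ∛863, ω∛863, ω^2∛863 where ω = e^(2πi/3) is a primitive cube root of unity, so K = Q(∛863, ω). Now [Q(∛863):Q] = 3 (since 863 is not a perfect cube, x^3 - 863 is irreducible) and [Q(ω):Q] = 2. Both 2 and 3 divide [K:Q], and [K:Q] ≤ 3·2 = 6, so [K:Q] = 6. (Equivalently: Q(∛863) ⊂ R but ω ∉ R, so [K : Q(∛863)] = 2.)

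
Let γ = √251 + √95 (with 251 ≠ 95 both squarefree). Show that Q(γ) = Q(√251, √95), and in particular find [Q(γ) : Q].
[Q(γ) : Q] = 4 (equivalently, Q(γ) = Q(√251, √95))

Obviously Q(γ) ⊆ Q(√251, √95), and [Q(√251, √95):Q] = 4 (since 251, 95 are distinct squarefree integers > 1 with 23845 not a perfect square). To show equality we compute the minimal polynomial of γ. From γ = √251 + √95: γ^2 = 251 + 2√(23845) + 95 = 346 + 2√(23845), so γ^2 - 346 = 2√(23845); squaring, (γ^2 - 346)^2 = 4·23845, i.e. γ^4 - 692γ^2 + 119716 - 95380 = 0, i.e. γ^4 - 692γ^2 + 24336 = 0. So γ is a root of x^4 - 692x^2 + 24336. This polynomial is irreducible over Q: it has no rational root (each ±√251 ± √95 is irrational), and any factorization into two quadratics over Q would force √(23845) ∈ Q (pairing opposite roots) or √251, √95 ∈ Q (other pairings), all impossible. Hence [Q(γ):Q] = 4 = [Q(√251, √95):Q], so Q(γ) = Q(√251, √95).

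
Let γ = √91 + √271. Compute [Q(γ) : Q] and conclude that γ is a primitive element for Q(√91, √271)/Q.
[Q(γ) : Q] = 4 (equivalently, Q(γ) = Q(√91, √271))

Obviously Q(γ) ⊆ Q(√91, √271), and [Q(√91, √271):Q] = 4 (since 91, 271 are distinct squarefree integers > 1 with 24661 not a perfect square). To show equality we compute the minimal polynomial of γ. From γ = √91 + √271: γ^2 = 91 + 2√(24661) + 271 = 362 + 2√(24661), so γ^2 - 362 = 2√(24661); squaring, (γ^2 - 362)^2 = 4·24661, i.e. γ^4 - 724γ^2 + 131044 - 98644 = 0, i.e. γ^4 - 724γ^2 + 32400 = 0. So γ is a root of x^4 - 724x^2 + 32400. This polynomial is irreducible over Q: it has no rational root (each ±√91 ± √271 is irrational), and any factorization into two quadratics over Q would force √(24661) ∈ Q (pairing opposite roots) or √91, √271 ∈ Q (other pairings), all impossible. Hence [Q(γ):Q] = 4 = [Q(√91, √271):Q], so Q(γ) = Q(√91, √271).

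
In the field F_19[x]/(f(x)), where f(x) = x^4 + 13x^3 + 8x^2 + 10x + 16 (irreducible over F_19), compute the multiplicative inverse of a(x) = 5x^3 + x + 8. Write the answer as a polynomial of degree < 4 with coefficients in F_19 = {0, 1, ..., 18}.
a(x)^(-1) ≡ 12x^3 + 14x^2 + 15x + 16 (mod f(x))

Since f is irreducible over F_19, F_19[x]/(f) is a field and a(x) ≠ 0 has an inverse. Apply the extended Euclidean algorithm to f(x) and a(x) in F_19[x]: f(x) = (4x + 14)·a(x) + (4x^2 + 2x + 18);  a(x) = (6x + 16)·(4x^2 + 2x + 18) + (13x + 5);  (4x^2 + 2x + 18) = (12x + 16)·(13x + 5) + (14). The last nonzero remainder is the constant 14 = gcd(f, a) in F_19. Back-substituting through the division chain expresses 14 = s(x)·a(x) + t(x)·f(x) with s(x) ≡ 16x^3 + 6x^2 + x + 15 (mod f), so (16x^3 + 6x^2 + x + 15)·a(x) ≡ 14 (mod f). Multiplying by 14^(-1) ≡ 15 in F_19 gives a(x)^(-1) ≡ 15·(16x^3 + 6x^2 + x + 15) ≡ 12x^3 + 14x^2 + 15x + 16 (mod f). Check: (5x^3 + x + 8)·(12x^3 + 14x^2 + 15x + 16) = 3x^6 + 13x^5 + 11x^4 + 13x^2 + 3x + 14 ≡ 1 (mod x^4 + 13x^3 + 8x^2 + 10x + 16).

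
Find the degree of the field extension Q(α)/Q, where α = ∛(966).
[Q(α):Q] = 3

The minimal polynomial of α is x^3 - 966, irreducible over Q since 966 is not a perfect cube (so x^3 - 966 has no rational root). Hence [Q(α):Q] = deg(m_α) = 3.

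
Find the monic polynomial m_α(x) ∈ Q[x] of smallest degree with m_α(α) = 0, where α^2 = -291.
m_α(x) = x^2 + 291

α satisfies α^2 + 291 = 0, so x^2 + 291 annihilates α. Since d = -291 is squarefree and ≠ 1, it is not a perfect square in Q, so x^2 + 291 has no rational root and is therefore irreducible over Q (a degree-2 polynomial over a field is irreducible iff it has no root). Hence m_α(x) = x^2 + 291.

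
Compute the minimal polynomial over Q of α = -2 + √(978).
m_α(x) = x^2 + 4x - 974

From α + 2 = √(978), squaring gives (α + 2)^2 = 978, i.e. α^2 + 4α + 4 = 978, so α^2 + 4α - 974 = 0. The discriminant of x^2 + 4x - 974 is (4)^2 - 4·(-974) = 16 + 3896 = 3912, and 4·(978) is not a perfect square in Q since 978 is squarefree and ≠ 1. Hence x^2 + 4x - 974 is irreducible over Q and is the minimal polynomial of α.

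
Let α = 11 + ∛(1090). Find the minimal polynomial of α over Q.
m_α(x) = x^3 - 33x^2 + 363x - 2421

Set β = α - 11 = ∛(1090), so β^3 = 1090. Then (α - 11)^3 - 1090 = 0, i.e. α is a root of g(x) = (x - 11)^3 - 1090 = x^3 - 33x^2 + 363x - 2421. Since g(x) = h(x - 11) where h(x) = x^3 - 1090, and h is irreducible over Q (because 1090 is not a perfect cube, so h has no rational root, and a monic cubic with no rational root is irreducible), g is also irreducible (irreducibility is preserved under the substitution x → x - 11). Hence m_α(x) = x^3 - 33x^2 + 363x - 2421.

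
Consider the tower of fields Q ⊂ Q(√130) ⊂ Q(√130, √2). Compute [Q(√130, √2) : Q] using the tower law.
[Q(√130, √2) : Q] = 4

[Q(√130):Q] = 2 (min poly x^2 - 130, irreducible since 130 is squarefree > 1). For the top step, suppose √2 ∈ Q(√130), say √2 = c + d√130 with c, d ∈ Q. Squaring: 2 = c^2 + 130d^2 + 2cd√130. Since √130 ∉ Q this forces 2cd = 0. If d = 0 then √2 = c ∈ Q, contradicting 2 squarefree > 1. If c = 0 then 2 = 130d^2, so 130·2 = (130d)^2 is a perfect square in Q — but 130·2 = 260 is not a perfect square (since 130 and 2 are distinct squarefree integers). Contradiction. Hence √2 ∉ Q(√130), so x^2 - 2 stays irreducible over Q(√130) and [Q(√130, √2) : Q(√130)] = 2. By the tower law, [Q(√130, √2) : Q] = 2 · 2 = 4.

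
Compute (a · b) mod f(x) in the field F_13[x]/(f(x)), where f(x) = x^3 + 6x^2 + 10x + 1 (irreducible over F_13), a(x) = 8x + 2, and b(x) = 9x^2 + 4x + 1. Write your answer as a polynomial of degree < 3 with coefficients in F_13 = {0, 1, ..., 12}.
a · b ≡ 8x^2 + 11x + 8 (mod f(x))

Multiply in F_13[x]: a(x)·b(x) = (8x + 2)·(9x^2 + 4x + 1) = 7x^3 + 11x^2 + 3x + 2. This has degree ≥ 3, so divide by f(x) over F_13: 7x^3 + 11x^2 + 3x + 2 = (7)·(x^3 + 6x^2 + 10x + 1) + (8x^2 + 11x + 8). Hence a·b ≡ 8x^2 + 11x + 8 (mod f). (F_13[x]/(f) is a field with 13^3 = 2197 elements since f is irreducible of degree 3.)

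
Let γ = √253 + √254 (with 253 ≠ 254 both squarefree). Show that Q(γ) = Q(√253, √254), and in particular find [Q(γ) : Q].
[Q(γ) : Q] = 4 (equivalently, Q(γ) = Q(√253, √254))

Obviously Q(γ) ⊆ Q(√253, √254), and [Q(√253, √254):Q] = 4 (since 253, 254 are distinct squarefree integers > 1 with 64262 not a perfect square). To show equality we compute the minimal polynomial of γ. From γ = √253 + √254: γ^2 = 253 + 2√(64262) + 254 = 507 + 2√(64262), so γ^2 - 507 = 2√(64262); squaring, (γ^2 - 507)^2 = 4·64262, i.e. γ^4 - 1014γ^2 + 257049 - 257048 = 0, i.e. γ^4 - 1014γ^2 + 1 = 0. So γ is a root of x^4 - 1014x^2 + 1. This polynomial is irreducible over Q: it has no rational root (each ±√253 ± √254 is irrational), and any factorization into two quadratics over Q would force √(64262) ∈ Q (pairing opposite roots) or √253, √254 ∈ Q (other pairings), all impossible. Hence [Q(γ):Q] = 4 = [Q(√253, √254):Q], so Q(γ) = Q(√253, √254).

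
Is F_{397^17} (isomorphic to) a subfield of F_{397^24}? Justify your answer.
No: F_{397^17} is not a subfield of F_{397^24}

F_{p^m} embeds in F_{p^n} iff m | n. Here 17 ∤ 24 (since 24 = 1·17 + 7 with remainder 7 ≠ 0), so F_{397^17} is not a subfield of F_{397^24}. Equivalently: if it were, the tower law would give 17 = [F_{397^17}:F_397] dividing [F_{397^24}:F_397] = 24, contradiction.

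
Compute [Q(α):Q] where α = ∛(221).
[Q(α):Q] = 3

The minimal polynomial of α is x^3 - 221, irreducible over Q since 221 is not a perfect cube (so x^3 - 221 has no rational root). Hence [Q(α):Q] = deg(m_α) = 3.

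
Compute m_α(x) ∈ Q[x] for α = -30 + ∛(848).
m_α(x) = x^3 + 90x^2 + 2700x + 26152

Set β = α + 30 = ∛(848), so β^3 = 848. Then (α + 30)^3 - 848 = 0, i.e. α is a root of g(x) = (x + 30)^3 - 848 = x^3 + 90x^2 + 2700x + 26152. Since g(x) = h(x + 30) where h(x) = x^3 - 848, and h is irreducible over Q (because 848 is not a perfect cube, so h has no rational root, and a monic cubic with no rational root is irreducible), g is also irreducible (irreducibility is preserved under the substitution x → x + 30). Hence m_α(x) = x^3 + 90x^2 + 2700x + 26152.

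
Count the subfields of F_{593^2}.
F_{593^2} has 2 subfields

The subfields of F_{p^n} are exactly the fields F_{p^d} for d | n (each is the fixed field of the unique index-d subgroup of Gal(F_{p^n}/F_p) ≅ Z/nZ). The divisors of n = 2 are {1, 2}, giving 2 subfields: F_{593^1}, F_{593^2}.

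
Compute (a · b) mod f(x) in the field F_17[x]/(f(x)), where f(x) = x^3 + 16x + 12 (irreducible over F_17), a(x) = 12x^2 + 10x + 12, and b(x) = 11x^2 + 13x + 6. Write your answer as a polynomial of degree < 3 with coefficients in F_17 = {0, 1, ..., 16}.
a · b ≡ 7x^2 + 3x + 8 (mod f(x))

Multiply in F_17[x]: a(x)·b(x) = (12x^2 + 10x + 12)·(11x^2 + 13x + 6) = 13x^4 + 11x^3 + 11x^2 + 12x + 4. This has degree ≥ 3, so divide by f(x) over F_17: 13x^4 + 11x^3 + 11x^2 + 12x + 4 = (13x + 11)·(x^3 + 16x + 12) + (7x^2 + 3x + 8). Hence a·b ≡ 7x^2 + 3x + 8 (mod f). (F_17[x]/(f) is a field with 17^3 = 4913 elements since f is irreducible of degree 3.)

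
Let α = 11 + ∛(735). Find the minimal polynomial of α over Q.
m_α(x) = x^3 - 33x^2 + 363x - 2066

Set β = α - 11 = ∛(735), so β^3 = 735. Then (α - 11)^3 - 735 = 0, i.e. α is a root of g(x) = (x - 11)^3 - 735 = x^3 - 33x^2 + 363x - 2066. Since g(x) = h(x - 11) where h(x) = x^3 - 735, and h is irreducible over Q (because 735 is not a perfect cube, so h has no rational root, and a monic cubic with no rational root is irreducible), g is also irreducible (irreducibility is preserved under the substitution x → x - 11). Hence m_α(x) = x^3 - 33x^2 + 363x - 2066.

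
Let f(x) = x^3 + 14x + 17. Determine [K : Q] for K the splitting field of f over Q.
[K : Q] = 6

By the rational root test, any rational root of the monic integer polynomial f(x) = x^3 + 14x + 17 must be an integer dividing the constant term 17, i.e. one of ±{1, 17}. Evaluating: f(1) = 32, f(-1) = 2, f(17) = 5168, f(-17) = -5134; none is 0, so f has no rational root and is therefore irreducible over Q (a cubic with no linear factor over a field is irreducible). For an irreducible cubic, the Galois group is A_3 or S_3 according as the discriminant disc(f) = -4a^3 - 27b^2 = -4·(14)^3 - 27·(17)^2 = -18779 is or is not a square in Q. Here disc(f) = -18779 is not a perfect square in Q, so the Galois group of f over Q is not contained in A_3 and must be all of S_3. The splitting field has degree |S_3| = 6 over Q, so [K : Q] = 6.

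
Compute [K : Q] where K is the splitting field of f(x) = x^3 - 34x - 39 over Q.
[K : Q] = 6

By the rational root test, any rational root of the monic integer polynomial f(x) = x^3 - 34x - 39 must be an integer dividing the constant term -39, i.e. one of ±{1, 3, 13, 39}. Evaluating: f(1) = -72, f(-1) = -6, f(3) = -114, f(-3) = 36, f(13) = 1716, f(-13) = -1794, f(39) = 57954, f(-39) = -58032; none is 0, so f has no rational root and is therefore irreducible over Q (a cubic with no linear factor over a field is irreducible). For an irreducible cubic, the Galois group is A_3 or S_3 according as the discriminant disc(f) = -4a^3 - 27b^2 = -4·(-34)^3 - 27·(-39)^2 = 116149 is or is not a square in Q. Here disc(f) = 116149 is not a perfect square in Q, so the Galois group of f over Q is not contained in A_3 and must be all of S_3. The splitting field has degree |S_3| = 6 over Q, so [K : Q] = 6.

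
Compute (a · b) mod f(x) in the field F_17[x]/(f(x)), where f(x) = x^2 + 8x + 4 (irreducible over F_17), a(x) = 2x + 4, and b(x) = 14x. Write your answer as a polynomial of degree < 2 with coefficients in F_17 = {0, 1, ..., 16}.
a · b ≡ 2x + 7 (mod f(x))

Multiply in F_17[x]: a(x)·b(x) = (2x + 4)·(14x) = 11x^2 + 5x. This has degree ≥ 2, so divide by f(x) over F_17: 11x^2 + 5x = (11)·(x^2 + 8x + 4) + (2x + 7). Hence a·b ≡ 2x + 7 (mod f). (F_17[x]/(f) is a field with 17^2 = 289 elements since f is irreducible of degree 2.)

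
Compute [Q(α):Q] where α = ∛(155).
[Q(α):Q] = 3

The minimal polynomial of α is x^3 - 155, irreducible over Q since 155 is not a perfect cube (so x^3 - 155 has no rational root). Hence [Q(α):Q] = deg(m_α) = 3.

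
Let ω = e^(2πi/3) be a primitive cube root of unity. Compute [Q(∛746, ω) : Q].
[Q(∛746, ω) : Q] = 6

[Q(∛746):Q] = 3 (min poly x^3 - 746, irreducible since 746 is not a perfect cube). [Q(ω):Q] = 2 (min poly x^2 + x + 1). Since Q(∛746) ⊂ R and ω ∉ R, we have ω ∉ Q(∛746), so x^2 + x + 1 remains irreducible over Q(∛746) and [Q(∛746, ω) : Q(∛746)] = 2. By the tower law, [Q(∛746, ω) : Q] = 3 · 2 = 6. (In fact Q(∛746, ω) is the splitting field of x^3 - 746 over Q.)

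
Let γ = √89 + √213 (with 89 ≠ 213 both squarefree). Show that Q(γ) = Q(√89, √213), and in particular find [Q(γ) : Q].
[Q(γ) : Q] = 4 (equivalently, Q(γ) = Q(√89, √213))

Obviously Q(γ) ⊆ Q(√89, √213), and [Q(√89, √213):Q] = 4 (since 89, 213 are distinct squarefree integers > 1 with 18957 not a perfect square). To show equality we compute the minimal polynomial of γ. From γ = √89 + √213: γ^2 = 89 + 2√(18957) + 213 = 302 + 2√(18957), so γ^2 - 302 = 2√(18957); squaring, (γ^2 - 302)^2 = 4·18957, i.e. γ^4 - 604γ^2 + 91204 - 75828 = 0, i.e. γ^4 - 604γ^2 + 15376 = 0. So γ is a root of x^4 - 604x^2 + 15376. This polynomial is irreducible over Q: it has no rational root (each ±√89 ± √213 is irrational), and any factorization into two quadratics over Q would force √(18957) ∈ Q (pairing opposite roots) or √89, √213 ∈ Q (other pairings), all impossible. Hence [Q(γ):Q] = 4 = [Q(√89, √213):Q], so Q(γ) = Q(√89, √213).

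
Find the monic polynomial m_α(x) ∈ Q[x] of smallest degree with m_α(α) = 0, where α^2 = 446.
m_α(x) = x^2 - 446

α satisfies α^2 - 446 = 0, so x^2 - 446 annihilates α. Since d = 446 is squarefree and ≠ 1, it is not a perfect square in Q, so x^2 - 446 has no rational root and is therefore irreducible over Q (a degree-2 polynomial over a field is irreducible iff it has no root). Hence m_α(x) = x^2 - 446.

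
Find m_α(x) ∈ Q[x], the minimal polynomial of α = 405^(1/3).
m_α(x) = x^3 - 405

α satisfies α^3 = 405, so x^3 - 405 annihilates α. By the rational root test, a rational root p/q (in lowest terms) of x^3 - 405 would satisfy p^3 = 405 q^3, forcing q = 1 and p^3 = 405; but 405 is not a perfect cube, contradiction. A monic cubic over Q with no rational root is irreducible (any nontrivial factorization would include a linear factor). Hence x^3 - 405 is the minimal polynomial of α, and in particular [Q(α):Q] = 3.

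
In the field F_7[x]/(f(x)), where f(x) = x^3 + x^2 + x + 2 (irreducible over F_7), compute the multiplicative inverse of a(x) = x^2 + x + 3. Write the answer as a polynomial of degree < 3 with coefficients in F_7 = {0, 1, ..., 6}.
a(x)^(-1) ≡ 2x^2 + 4x + 3 (mod f(x))

Since f is irreducible over F_7, F_7[x]/(f) is a field and a(x) ≠ 0 has an inverse. Apply the extended Euclidean algorithm to f(x) and a(x) in F_7[x]: f(x) = (x)·a(x) + (5x + 2);  a(x) = (3x + 6)·(5x + 2) + (5). The last nonzero remainder is the constant 5 = gcd(f, a) in F_7. Back-substituting through the division chain expresses 5 = s(x)·a(x) + t(x)·f(x) with s(x) ≡ 3x^2 + 6x + 1 (mod f), so (3x^2 + 6x + 1)·a(x) ≡ 5 (mod f). Multiplying by 5^(-1) ≡ 3 in F_7 gives a(x)^(-1) ≡ 3·(3x^2 + 6x + 1) ≡ 2x^2 + 4x + 3 (mod f). Check: (x^2 + x + 3)·(2x^2 + 4x + 3) = 2x^4 + 6x^3 + 6x^2 + x + 2 ≡ 1 (mod x^3 + x^2 + x + 2).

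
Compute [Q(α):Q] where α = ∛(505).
[Q(α):Q] = 3

The minimal polynomial of α is x^3 - 505, irreducible over Q since 505 is not a perfect cube (so x^3 - 505 has no rational root). Hence [Q(α):Q] = deg(m_α) = 3.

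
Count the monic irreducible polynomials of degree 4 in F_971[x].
There are 222237052110 monic irreducible polynomials of degree 4 over F_971

Each element of F_{971^4} that lies in no proper subfield is a root of exactly one monic irreducible of degree 4 over F_971, and each such polynomial has 4 distinct roots in F_{971^4}. By Möbius inversion the count is N_971(4) = (1/4) Σ_{d|4} μ(4/d) · 971^d = (1/4)(μ(4)·971^1 + μ(2)·971^2 + μ(1)·971^4) = 888948208440/4 = 222237052110.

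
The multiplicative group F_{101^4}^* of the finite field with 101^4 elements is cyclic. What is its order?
|F_{101^4}^*| = 104060400

F_{101^4} has 101^4 = 104060401 elements; its multiplicative group consists of all nonzero elements, so |F_{101^4}^*| = 104060401 - 1 = 104060400. (It is cyclic since any finite subgroup of the multiplicative group of a field is cyclic.)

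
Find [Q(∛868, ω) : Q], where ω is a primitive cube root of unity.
[Q(∛868, ω) : Q] = 6

[Q(∛868):Q] = 3 (min poly x^3 - 868, irreducible since 868 is not a perfect cube). [Q(ω):Q] = 2 (min poly x^2 + x + 1). Since Q(∛868) ⊂ R and ω ∉ R, we have ω ∉ Q(∛868), so x^2 + x + 1 remains irreducible over Q(∛868) and [Q(∛868, ω) : Q(∛868)] = 2. By the tower law, [Q(∛868, ω) : Q] = 3 · 2 = 6. (In fact Q(∛868, ω) is the splitting field of x^3 - 868 over Q.)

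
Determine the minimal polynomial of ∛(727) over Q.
m_α(x) = x^3 - 727

α satisfies α^3 = 727, so x^3 - 727 annihilates α. By the rational root test, a rational root p/q (in lowest terms) of x^3 - 727 would satisfy p^3 = 727 q^3, forcing q = 1 and p^3 = 727; but 727 is not a perfect cube, contradiction. A monic cubic over Q with no rational root is irreducible (any nontrivial factorization would include a linear factor). Hence x^3 - 727 is the minimal polynomial of α, and in particular [Q(α):Q] = 3.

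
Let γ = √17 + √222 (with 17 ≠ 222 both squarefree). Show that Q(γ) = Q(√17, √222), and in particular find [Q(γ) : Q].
[Q(γ) : Q] = 4 (equivalently, Q(γ) = Q(√17, √222))

Obviously Q(γ) ⊆ Q(√17, √222), and [Q(√17, √222):Q] = 4 (since 17, 222 are distinct squarefree integers > 1 with 3774 not a perfect square). To show equality we compute the minimal polynomial of γ. From γ = √17 + √222: γ^2 = 17 + 2√(3774) + 222 = 239 + 2√(3774), so γ^2 - 239 = 2√(3774); squaring, (γ^2 - 239)^2 = 4·3774, i.e. γ^4 - 478γ^2 + 57121 - 15096 = 0, i.e. γ^4 - 478γ^2 + 42025 = 0. So γ is a root of x^4 - 478x^2 + 42025. This polynomial is irreducible over Q: it has no rational root (each ±√17 ± √222 is irrational), and any factorization into two quadratics over Q would force √(3774) ∈ Q (pairing opposite roots) or √17, √222 ∈ Q (other pairings), all impossible. Hence [Q(γ):Q] = 4 = [Q(√17, √222):Q], so Q(γ) = Q(√17, √222).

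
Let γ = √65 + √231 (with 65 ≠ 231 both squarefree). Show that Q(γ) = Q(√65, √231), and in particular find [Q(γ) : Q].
[Q(γ) : Q] = 4 (equivalently, Q(γ) = Q(√65, √231))

Obviously Q(γ) ⊆ Q(√65, √231), and [Q(√65, √231):Q] = 4 (since 65, 231 are distinct squarefree integers > 1 with 15015 not a perfect square). To show equality we compute the minimal polynomial of γ. From γ = √65 + √231: γ^2 = 65 + 2√(15015) + 231 = 296 + 2√(15015), so γ^2 - 296 = 2√(15015); squaring, (γ^2 - 296)^2 = 4·15015, i.e. γ^4 - 592γ^2 + 87616 - 60060 = 0, i.e. γ^4 - 592γ^2 + 27556 = 0. So γ is a root of x^4 - 592x^2 + 27556. This polynomial is irreducible over Q: it has no rational root (each ±√65 ± √231 is irrational), and any factorization into two quadratics over Q would force √(15015) ∈ Q (pairing opposite roots) or √65, √231 ∈ Q (other pairings), all impossible. Hence [Q(γ):Q] = 4 = [Q(√65, √231):Q], so Q(γ) = Q(√65, √231).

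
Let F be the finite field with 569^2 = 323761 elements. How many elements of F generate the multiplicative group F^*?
There are φ(323760) = 80640 primitive elements

F_q^* is cyclic of order q - 1 = 323760. A cyclic group of order m has exactly φ(m) generators. Here m = 323760 = 2^4 · 3 · 5 · 19 · 71, so the number of primitive elements is φ(323760) = 80640.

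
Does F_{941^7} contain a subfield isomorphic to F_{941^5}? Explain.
No: F_{941^5} is not a subfield of F_{941^7}

F_{p^m} embeds in F_{p^n} iff m | n. Here 5 ∤ 7 (since 7 = 1·5 + 2 with remainder 2 ≠ 0), so F_{941^5} is not a subfield of F_{941^7}. Equivalently: if it were, the tower law would give 5 = [F_{941^5}:F_941] dividing [F_{941^7}:F_941] = 7, contradiction.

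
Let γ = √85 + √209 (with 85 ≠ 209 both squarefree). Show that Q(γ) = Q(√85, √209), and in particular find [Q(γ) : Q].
[Q(γ) : Q] = 4 (equivalently, Q(γ) = Q(√85, √209))

Obviously Q(γ) ⊆ Q(√85, √209), and [Q(√85, √209):Q] = 4 (since 85, 209 are distinct squarefree integers > 1 with 17765 not a perfect square). To show equality we compute the minimal polynomial of γ. From γ = √85 + √209: γ^2 = 85 + 2√(17765) + 209 = 294 + 2√(17765), so γ^2 - 294 = 2√(17765); squaring, (γ^2 - 294)^2 = 4·17765, i.e. γ^4 - 588γ^2 + 86436 - 71060 = 0, i.e. γ^4 - 588γ^2 + 15376 = 0. So γ is a root of x^4 - 588x^2 + 15376. This polynomial is irreducible over Q: it has no rational root (each ±√85 ± √209 is irrational), and any factorization into two quadratics over Q would force √(17765) ∈ Q (pairing opposite roots) or √85, √209 ∈ Q (other pairings), all impossible. Hence [Q(γ):Q] = 4 = [Q(√85, √209):Q], so Q(γ) = Q(√85, √209).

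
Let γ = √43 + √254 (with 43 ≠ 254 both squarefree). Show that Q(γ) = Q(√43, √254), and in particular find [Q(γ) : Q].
[Q(γ) : Q] = 4 (equivalently, Q(γ) = Q(√43, √254))

Obviously Q(γ) ⊆ Q(√43, √254), and [Q(√43, √254):Q] = 4 (since 43, 254 are distinct squarefree integers > 1 with 10922 not a perfect square). To show equality we compute the minimal polynomial of γ. From γ = √43 + √254: γ^2 = 43 + 2√(10922) + 254 = 297 + 2√(10922), so γ^2 - 297 = 2√(10922); squaring, (γ^2 - 297)^2 = 4·10922, i.e. γ^4 - 594γ^2 + 88209 - 43688 = 0, i.e. γ^4 - 594γ^2 + 44521 = 0. So γ is a root of x^4 - 594x^2 + 44521. This polynomial is irreducible over Q: it has no rational root (each ±√43 ± √254 is irrational), and any factorization into two quadratics over Q would force √(10922) ∈ Q (pairing opposite roots) or √43, √254 ∈ Q (other pairings), all impossible. Hence [Q(γ):Q] = 4 = [Q(√43, √254):Q], so Q(γ) = Q(√43, √254).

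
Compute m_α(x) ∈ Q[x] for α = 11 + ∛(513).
m_α(x) = x^3 - 33x^2 + 363x - 1844

Set β = α - 11 = ∛(513), so β^3 = 513. Then (α - 11)^3 - 513 = 0, i.e. α is a root of g(x) = (x - 11)^3 - 513 = x^3 - 33x^2 + 363x - 1844. Since g(x) = h(x - 11) where h(x) = x^3 - 513, and h is irreducible over Q (because 513 is not a perfect cube, so h has no rational root, and a monic cubic with no rational root is irreducible), g is also irreducible (irreducibility is preserved under the substitution x → x - 11). Hence m_α(x) = x^3 - 33x^2 + 363x - 1844.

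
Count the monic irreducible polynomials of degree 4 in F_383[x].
There are 5379379008 monic irreducible polynomials of degree 4 over F_383

Each element of F_{383^4} that lies in no proper subfield is a root of exactly one monic irreducible of degree 4 over F_383, and each such polynomial has 4 distinct roots in F_{383^4}. By Möbius inversion the count is N_383(4) = (1/4) Σ_{d|4} μ(4/d) · 383^d = (1/4)(μ(4)·383^1 + μ(2)·383^2 + μ(1)·383^4) = 21517516032/4 = 5379379008.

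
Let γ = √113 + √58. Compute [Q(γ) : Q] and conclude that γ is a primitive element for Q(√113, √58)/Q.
[Q(γ) : Q] = 4 (equivalently, Q(γ) = Q(√113, √58))

Obviously Q(γ) ⊆ Q(√113, √58), and [Q(√113, √58):Q] = 4 (since 113, 58 are distinct squarefree integers > 1 with 6554 not a perfect square). To show equality we compute the minimal polynomial of γ. From γ = √113 + √58: γ^2 = 113 + 2√(6554) + 58 = 171 + 2√(6554), so γ^2 - 171 = 2√(6554); squaring, (γ^2 - 171)^2 = 4·6554, i.e. γ^4 - 342γ^2 + 29241 - 26216 = 0, i.e. γ^4 - 342γ^2 + 3025 = 0. So γ is a root of x^4 - 342x^2 + 3025. This polynomial is irreducible over Q: it has no rational root (each ±√113 ± √58 is irrational), and any factorization into two quadratics over Q would force √(6554) ∈ Q (pairing opposite roots) or √113, √58 ∈ Q (other pairings), all impossible. Hence [Q(γ):Q] = 4 = [Q(√113, √58):Q], so Q(γ) = Q(√113, √58).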